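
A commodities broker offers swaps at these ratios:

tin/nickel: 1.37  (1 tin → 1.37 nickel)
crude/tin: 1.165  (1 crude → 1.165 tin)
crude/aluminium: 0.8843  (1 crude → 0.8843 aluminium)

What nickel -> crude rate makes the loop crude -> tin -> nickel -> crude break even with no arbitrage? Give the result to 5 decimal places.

0.62655

Known legs of the cycle: 1.165 × 1.37 = 1.59605
For no arbitrage the full-cycle product must be 1, so the missing rate is 1 / 1.59605 ≈ 0.6265468.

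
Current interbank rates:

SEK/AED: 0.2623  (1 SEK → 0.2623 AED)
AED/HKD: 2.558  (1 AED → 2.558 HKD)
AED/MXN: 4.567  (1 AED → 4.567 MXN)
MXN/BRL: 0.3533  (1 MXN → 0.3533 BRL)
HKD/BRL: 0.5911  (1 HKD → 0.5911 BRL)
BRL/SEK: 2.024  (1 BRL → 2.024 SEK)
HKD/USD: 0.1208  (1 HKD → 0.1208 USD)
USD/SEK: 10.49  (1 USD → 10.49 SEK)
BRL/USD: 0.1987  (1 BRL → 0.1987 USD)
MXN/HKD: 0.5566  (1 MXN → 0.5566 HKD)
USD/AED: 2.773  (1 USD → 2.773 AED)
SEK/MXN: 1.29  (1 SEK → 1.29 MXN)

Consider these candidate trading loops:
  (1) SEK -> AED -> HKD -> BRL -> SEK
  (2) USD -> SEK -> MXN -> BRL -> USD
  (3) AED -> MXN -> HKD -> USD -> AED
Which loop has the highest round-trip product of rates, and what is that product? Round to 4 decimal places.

0.9500

(1) 0.2623 × 2.558 × 0.5911 × 2.024 = 0.80273
(2) 10.49 × 1.29 × 0.3533 × 0.1987 = 0.94996
(3) 4.567 × 0.5566 × 0.1208 × 2.773 = 0.85151
Highest is cycle (2) at 0.9500 (≤1, no arbitrage).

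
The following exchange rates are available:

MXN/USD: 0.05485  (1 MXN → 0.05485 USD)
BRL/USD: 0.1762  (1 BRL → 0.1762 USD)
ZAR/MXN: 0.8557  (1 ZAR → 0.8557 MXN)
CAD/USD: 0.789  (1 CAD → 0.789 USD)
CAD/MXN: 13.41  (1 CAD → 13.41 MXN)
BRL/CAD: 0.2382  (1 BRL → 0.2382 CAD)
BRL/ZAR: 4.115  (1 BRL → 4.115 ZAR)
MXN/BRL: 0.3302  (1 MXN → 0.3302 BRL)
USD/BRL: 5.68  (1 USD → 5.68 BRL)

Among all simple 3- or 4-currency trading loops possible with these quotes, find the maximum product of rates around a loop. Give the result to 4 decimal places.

1.1627

MXN→BRL→ZAR→MXN: 0.3302 × 4.115 × 0.8557 = 1.16270
MXN→USD→BRL→ZAR→MXN: 0.05485 × 5.68 × 4.115 × 0.8557 = 1.09702
CAD→USD→BRL→CAD: 0.789 × 5.68 × 0.2382 = 1.06750
MXN→BRL→CAD→MXN: 0.3302 × 0.2382 × 13.41 = 1.05475
MXN→USD→BRL→CAD→MXN: 0.05485 × 5.68 × 0.2382 × 13.41 = 0.99517
Maximum is MXN→BRL→ZAR→MXN at 1.1627; arbitrage exists.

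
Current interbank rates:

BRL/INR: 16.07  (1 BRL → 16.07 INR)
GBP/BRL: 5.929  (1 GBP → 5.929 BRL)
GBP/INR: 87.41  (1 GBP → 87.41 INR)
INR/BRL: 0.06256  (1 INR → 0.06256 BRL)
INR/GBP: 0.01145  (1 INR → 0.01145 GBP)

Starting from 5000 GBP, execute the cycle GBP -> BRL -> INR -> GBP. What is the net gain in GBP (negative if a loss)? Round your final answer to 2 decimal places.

5000 GBP × 5.929 = 29645 BRL
29645 BRL × 16.07 = 476395.15 INR
476395.15 INR × 0.01145 = 5454.7244675 GBP
Net change: 5454.7244675 − 5000 = 454.7244675 GBP

454.72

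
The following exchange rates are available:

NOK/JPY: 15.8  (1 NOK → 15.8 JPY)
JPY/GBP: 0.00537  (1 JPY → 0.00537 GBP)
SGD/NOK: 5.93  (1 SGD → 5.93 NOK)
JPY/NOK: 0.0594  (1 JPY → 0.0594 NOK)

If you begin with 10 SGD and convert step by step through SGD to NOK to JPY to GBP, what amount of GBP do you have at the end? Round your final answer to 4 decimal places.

10 SGD × 5.93 = 59.3 NOK
59.3 NOK × 15.8 = 936.94 JPY
936.94 JPY × 0.00537 = 5.0313678 GBP

5.0314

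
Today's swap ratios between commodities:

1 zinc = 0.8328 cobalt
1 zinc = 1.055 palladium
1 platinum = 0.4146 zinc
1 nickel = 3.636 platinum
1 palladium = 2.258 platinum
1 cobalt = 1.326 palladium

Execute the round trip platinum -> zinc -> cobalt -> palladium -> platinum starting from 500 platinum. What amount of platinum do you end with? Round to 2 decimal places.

500 platinum × 0.4146 = 207.3 zinc
207.3 zinc × 0.8328 = 172.63944 cobalt
172.63944 cobalt × 1.326 = 228.91989744 palladium
228.91989744 palladium × 2.258 = 516.90112841952 platinum

516.90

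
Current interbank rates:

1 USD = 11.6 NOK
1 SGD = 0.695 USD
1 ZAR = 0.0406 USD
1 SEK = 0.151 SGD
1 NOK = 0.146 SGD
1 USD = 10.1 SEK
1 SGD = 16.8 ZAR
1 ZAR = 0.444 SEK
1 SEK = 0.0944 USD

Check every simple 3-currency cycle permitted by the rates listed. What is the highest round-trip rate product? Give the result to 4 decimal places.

1.1771

USD→NOK→SGD→USD: 11.6 × 0.146 × 0.695 = 1.17705
ZAR→SEK→SGD→ZAR: 0.444 × 0.151 × 16.8 = 1.12634
USD→SEK→SGD→USD: 10.1 × 0.151 × 0.695 = 1.05994
Maximum is USD→NOK→SGD→USD at 1.1771; arbitrage exists.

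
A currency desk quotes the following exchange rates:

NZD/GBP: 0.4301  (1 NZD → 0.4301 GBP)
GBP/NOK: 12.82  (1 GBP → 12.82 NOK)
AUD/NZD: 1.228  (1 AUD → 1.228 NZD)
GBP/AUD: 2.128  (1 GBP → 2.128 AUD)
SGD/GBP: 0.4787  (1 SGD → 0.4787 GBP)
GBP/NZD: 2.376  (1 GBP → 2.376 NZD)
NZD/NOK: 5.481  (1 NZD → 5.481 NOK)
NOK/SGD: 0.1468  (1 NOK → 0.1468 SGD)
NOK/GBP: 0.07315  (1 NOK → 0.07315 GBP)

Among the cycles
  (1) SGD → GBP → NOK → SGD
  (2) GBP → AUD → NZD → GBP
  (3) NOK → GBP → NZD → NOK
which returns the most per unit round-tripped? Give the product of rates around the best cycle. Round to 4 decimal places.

1.1239

(1) 0.4787 × 12.82 × 0.1468 = 0.90090
(2) 2.128 × 1.228 × 0.4301 = 1.12393
(3) 0.07315 × 2.376 × 5.481 = 0.95262
Highest is cycle (2) at 1.1239 (>1, arbitrage).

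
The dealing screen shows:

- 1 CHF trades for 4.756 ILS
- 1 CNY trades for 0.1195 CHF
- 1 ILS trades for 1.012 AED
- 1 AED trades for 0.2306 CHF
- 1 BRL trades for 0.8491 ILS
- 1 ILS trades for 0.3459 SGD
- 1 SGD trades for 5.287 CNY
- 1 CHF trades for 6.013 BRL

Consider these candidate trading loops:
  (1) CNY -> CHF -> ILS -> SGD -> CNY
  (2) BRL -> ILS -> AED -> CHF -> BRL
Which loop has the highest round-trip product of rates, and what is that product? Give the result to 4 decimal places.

(1) 0.1195 × 4.756 × 0.3459 × 5.287 = 1.03937
(2) 0.8491 × 1.012 × 0.2306 × 6.013 = 1.19149
Highest is cycle (2) at 1.1915 (>1, arbitrage).

1.1915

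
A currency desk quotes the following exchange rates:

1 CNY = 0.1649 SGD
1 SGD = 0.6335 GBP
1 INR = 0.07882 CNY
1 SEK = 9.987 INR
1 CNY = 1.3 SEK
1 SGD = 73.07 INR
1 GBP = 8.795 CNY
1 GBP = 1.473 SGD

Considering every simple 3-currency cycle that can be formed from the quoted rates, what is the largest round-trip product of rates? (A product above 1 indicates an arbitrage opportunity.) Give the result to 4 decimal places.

SEK→INR→CNY→SEK: 9.987 × 0.07882 × 1.3 = 1.02333
SGD→INR→CNY→SGD: 73.07 × 0.07882 × 0.1649 = 0.94972
GBP→CNY→SGD→GBP: 8.795 × 0.1649 × 0.6335 = 0.91876
Maximum is SEK→INR→CNY→SEK at 1.0233; arbitrage exists.

1.0233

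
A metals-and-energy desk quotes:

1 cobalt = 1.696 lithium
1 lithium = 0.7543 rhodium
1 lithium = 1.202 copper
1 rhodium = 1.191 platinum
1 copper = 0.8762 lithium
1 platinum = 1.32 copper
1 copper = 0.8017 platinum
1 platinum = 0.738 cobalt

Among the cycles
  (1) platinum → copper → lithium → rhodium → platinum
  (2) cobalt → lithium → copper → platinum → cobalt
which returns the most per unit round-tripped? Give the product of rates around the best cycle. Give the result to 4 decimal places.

1.2061

(1) 1.32 × 0.8762 × 0.7543 × 1.191 = 1.03904
(2) 1.696 × 1.202 × 0.8017 × 0.738 = 1.20614
Highest is cycle (2) at 1.2061 (>1, arbitrage).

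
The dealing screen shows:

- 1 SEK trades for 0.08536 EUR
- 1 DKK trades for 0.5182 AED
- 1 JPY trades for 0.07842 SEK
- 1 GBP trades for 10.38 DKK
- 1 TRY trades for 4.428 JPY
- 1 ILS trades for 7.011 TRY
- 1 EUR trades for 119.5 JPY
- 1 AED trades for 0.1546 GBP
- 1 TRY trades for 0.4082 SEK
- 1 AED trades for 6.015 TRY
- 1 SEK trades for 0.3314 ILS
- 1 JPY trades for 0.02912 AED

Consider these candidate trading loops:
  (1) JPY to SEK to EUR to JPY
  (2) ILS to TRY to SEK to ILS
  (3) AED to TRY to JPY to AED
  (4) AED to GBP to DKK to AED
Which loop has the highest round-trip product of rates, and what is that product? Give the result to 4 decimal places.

(1) 0.07842 × 0.08536 × 119.5 = 0.79992
(2) 7.011 × 0.4082 × 0.3314 = 0.94843
(3) 6.015 × 4.428 × 0.02912 = 0.77559
(4) 0.1546 × 10.38 × 0.5182 = 0.83158
Highest is cycle (2) at 0.9484 (≤1, no arbitrage).

0.9484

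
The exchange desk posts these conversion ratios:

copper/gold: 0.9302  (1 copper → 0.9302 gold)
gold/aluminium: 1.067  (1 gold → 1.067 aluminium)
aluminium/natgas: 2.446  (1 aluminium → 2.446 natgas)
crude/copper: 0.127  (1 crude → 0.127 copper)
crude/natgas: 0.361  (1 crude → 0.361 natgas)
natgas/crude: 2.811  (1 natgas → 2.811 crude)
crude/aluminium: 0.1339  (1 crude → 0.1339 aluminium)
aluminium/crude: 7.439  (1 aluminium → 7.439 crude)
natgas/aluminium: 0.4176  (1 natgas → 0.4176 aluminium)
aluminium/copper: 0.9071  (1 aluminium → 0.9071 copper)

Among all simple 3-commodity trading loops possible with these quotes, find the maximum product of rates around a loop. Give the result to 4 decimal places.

natgas→aluminium→crude→natgas: 0.4176 × 7.439 × 0.361 = 1.12146
natgas→crude→aluminium→natgas: 2.811 × 0.1339 × 2.446 = 0.92066
copper→gold→aluminium→copper: 0.9302 × 1.067 × 0.9071 = 0.90032
Maximum is natgas→aluminium→crude→natgas at 1.1215; arbitrage exists.

1.1215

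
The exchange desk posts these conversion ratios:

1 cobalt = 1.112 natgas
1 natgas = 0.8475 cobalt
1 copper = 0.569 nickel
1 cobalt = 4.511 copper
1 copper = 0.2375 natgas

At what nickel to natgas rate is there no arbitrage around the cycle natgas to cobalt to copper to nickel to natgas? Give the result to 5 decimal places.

0.45970

Known legs of the cycle: 0.8475 × 4.511 × 0.569 = 2.1753282525
For no arbitrage the full-cycle product must be 1, so the missing rate is 1 / 2.1753282525 ≈ 0.4597007.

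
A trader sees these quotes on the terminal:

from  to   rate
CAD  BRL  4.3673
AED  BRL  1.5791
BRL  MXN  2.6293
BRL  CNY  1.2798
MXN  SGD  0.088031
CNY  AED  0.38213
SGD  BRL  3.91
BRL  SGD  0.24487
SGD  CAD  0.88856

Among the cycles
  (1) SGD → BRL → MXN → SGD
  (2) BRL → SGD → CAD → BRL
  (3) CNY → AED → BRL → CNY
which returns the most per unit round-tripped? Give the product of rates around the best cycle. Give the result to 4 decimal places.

0.9502

(1) 3.91 × 2.6293 × 0.088031 = 0.90501
(2) 0.24487 × 0.88856 × 4.3673 = 0.95024
(3) 0.38213 × 1.5791 × 1.2798 = 0.77226
Highest is cycle (2) at 0.9502 (≤1, no arbitrage).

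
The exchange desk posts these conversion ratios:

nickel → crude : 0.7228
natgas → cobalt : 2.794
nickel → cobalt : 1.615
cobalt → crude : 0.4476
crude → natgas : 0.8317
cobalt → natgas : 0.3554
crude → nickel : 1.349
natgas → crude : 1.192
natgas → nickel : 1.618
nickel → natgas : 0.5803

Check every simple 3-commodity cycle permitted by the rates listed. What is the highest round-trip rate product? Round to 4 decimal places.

crude→natgas→cobalt→crude: 0.8317 × 2.794 × 0.4476 = 1.04012
crude→nickel→cobalt→crude: 1.349 × 1.615 × 0.4476 = 0.97516
crude→natgas→nickel→crude: 0.8317 × 1.618 × 0.7228 = 0.97267
crude→nickel→natgas→crude: 1.349 × 0.5803 × 1.192 = 0.93313
nickel→cobalt→natgas→nickel: 1.615 × 0.3554 × 1.618 = 0.92869
Maximum is crude→natgas→cobalt→crude at 1.0401; arbitrage exists.

1.0401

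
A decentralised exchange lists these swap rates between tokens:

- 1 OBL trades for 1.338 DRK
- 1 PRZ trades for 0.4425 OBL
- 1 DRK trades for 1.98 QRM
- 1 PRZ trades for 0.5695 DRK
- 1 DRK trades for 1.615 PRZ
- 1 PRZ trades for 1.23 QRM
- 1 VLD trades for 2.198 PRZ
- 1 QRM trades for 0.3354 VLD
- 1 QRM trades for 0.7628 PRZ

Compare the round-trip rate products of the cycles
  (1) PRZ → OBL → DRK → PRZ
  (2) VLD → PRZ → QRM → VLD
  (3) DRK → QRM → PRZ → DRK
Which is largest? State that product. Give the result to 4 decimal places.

0.9562

(1) 0.4425 × 1.338 × 1.615 = 0.95618
(2) 2.198 × 1.23 × 0.3354 = 0.90677
(3) 1.98 × 0.7628 × 0.5695 = 0.86014
Highest is cycle (1) at 0.9562 (≤1, no arbitrage).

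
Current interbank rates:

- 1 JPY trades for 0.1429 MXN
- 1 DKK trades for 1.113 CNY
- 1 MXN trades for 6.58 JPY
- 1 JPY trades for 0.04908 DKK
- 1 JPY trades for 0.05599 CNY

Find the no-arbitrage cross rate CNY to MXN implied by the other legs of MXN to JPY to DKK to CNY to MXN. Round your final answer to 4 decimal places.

2.7821

Known legs of the cycle: 6.58 × 0.04908 × 1.113 = 0.3594393432
For no arbitrage the full-cycle product must be 1, so the missing rate is 1 / 0.3594393432 ≈ 2.782111.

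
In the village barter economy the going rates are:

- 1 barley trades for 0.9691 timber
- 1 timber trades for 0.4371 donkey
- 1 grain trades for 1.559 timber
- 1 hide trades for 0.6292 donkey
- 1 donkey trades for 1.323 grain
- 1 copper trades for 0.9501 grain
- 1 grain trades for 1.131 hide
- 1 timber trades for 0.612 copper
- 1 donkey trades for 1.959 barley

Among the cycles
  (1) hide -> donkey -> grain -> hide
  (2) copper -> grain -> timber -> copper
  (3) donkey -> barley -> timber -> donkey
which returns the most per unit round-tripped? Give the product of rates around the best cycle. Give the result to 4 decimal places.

0.9415

(1) 0.6292 × 1.323 × 1.131 = 0.94148
(2) 0.9501 × 1.559 × 0.612 = 0.90650
(3) 1.959 × 0.9691 × 0.4371 = 0.82982
Highest is cycle (1) at 0.9415 (≤1, no arbitrage).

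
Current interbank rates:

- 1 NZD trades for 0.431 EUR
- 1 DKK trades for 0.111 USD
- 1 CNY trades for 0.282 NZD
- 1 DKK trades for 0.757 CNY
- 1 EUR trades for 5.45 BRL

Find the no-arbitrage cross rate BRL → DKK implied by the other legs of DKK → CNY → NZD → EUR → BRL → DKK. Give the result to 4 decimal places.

Known legs of the cycle: 0.757 × 0.282 × 0.431 × 5.45 = 0.5014397523
For no arbitrage the full-cycle product must be 1, so the missing rate is 1 / 0.5014397523 ≈ 1.994258.

1.9943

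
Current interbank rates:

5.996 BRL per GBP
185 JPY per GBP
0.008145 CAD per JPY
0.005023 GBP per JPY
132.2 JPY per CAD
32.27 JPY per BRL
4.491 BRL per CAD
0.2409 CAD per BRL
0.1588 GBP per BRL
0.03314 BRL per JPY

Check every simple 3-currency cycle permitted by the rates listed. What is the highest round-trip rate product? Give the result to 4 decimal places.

JPY→CAD→BRL→JPY: 0.008145 × 4.491 × 32.27 = 1.18041
JPY→BRL→CAD→JPY: 0.03314 × 0.2409 × 132.2 = 1.05541
JPY→BRL→GBP→JPY: 0.03314 × 0.1588 × 185 = 0.97359
JPY→GBP→BRL→JPY: 0.005023 × 5.996 × 32.27 = 0.97190
Maximum is JPY→CAD→BRL→JPY at 1.1804; arbitrage exists.

1.1804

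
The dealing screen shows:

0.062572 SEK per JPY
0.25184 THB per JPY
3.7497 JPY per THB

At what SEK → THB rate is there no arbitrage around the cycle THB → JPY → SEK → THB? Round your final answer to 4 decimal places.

4.2621

Known legs of the cycle: 3.7497 × 0.062572 = 0.2346262284
For no arbitrage the full-cycle product must be 1, so the missing rate is 1 / 0.2346262284 ≈ 4.262098.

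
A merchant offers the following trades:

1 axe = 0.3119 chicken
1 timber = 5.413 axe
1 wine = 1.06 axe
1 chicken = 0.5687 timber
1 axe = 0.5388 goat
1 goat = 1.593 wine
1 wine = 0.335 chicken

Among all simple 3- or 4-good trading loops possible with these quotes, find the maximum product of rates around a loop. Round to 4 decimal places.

0.9601

chicken→timber→axe→chicken: 0.5687 × 5.413 × 0.3119 = 0.96014
axe→goat→wine→axe: 0.5388 × 1.593 × 1.06 = 0.90981
Maximum is chicken→timber→axe→chicken at 0.9601; no arbitrage — every cycle loses value.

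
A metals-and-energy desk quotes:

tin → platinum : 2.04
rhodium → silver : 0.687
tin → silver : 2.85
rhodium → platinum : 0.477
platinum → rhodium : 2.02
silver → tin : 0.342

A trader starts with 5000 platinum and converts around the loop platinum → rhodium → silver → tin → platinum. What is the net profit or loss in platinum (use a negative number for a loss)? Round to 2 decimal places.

-159.01

5000 platinum × 2.02 = 10100 rhodium
10100 rhodium × 0.687 = 6938.7 silver
6938.7 silver × 0.342 = 2373.0354 tin
2373.0354 tin × 2.04 = 4840.992216 platinum
Net change: 4840.992216 − 5000 = -159.007784 platinum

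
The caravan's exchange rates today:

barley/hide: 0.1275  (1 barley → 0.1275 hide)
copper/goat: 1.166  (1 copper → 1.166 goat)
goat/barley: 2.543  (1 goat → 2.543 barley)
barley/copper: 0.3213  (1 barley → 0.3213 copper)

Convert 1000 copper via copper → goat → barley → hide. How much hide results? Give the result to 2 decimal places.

378.06

1000 copper × 1.166 = 1166 goat
1166 goat × 2.543 = 2965.138 barley
2965.138 barley × 0.1275 = 378.055095 hide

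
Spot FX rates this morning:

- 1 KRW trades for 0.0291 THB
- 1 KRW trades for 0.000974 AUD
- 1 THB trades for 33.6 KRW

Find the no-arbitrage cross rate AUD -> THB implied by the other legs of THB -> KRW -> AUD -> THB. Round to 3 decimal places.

Known legs of the cycle: 33.6 × 0.000974 = 0.0327264
For no arbitrage the full-cycle product must be 1, so the missing rate is 1 / 0.0327264 ≈ 30.55637.

30.556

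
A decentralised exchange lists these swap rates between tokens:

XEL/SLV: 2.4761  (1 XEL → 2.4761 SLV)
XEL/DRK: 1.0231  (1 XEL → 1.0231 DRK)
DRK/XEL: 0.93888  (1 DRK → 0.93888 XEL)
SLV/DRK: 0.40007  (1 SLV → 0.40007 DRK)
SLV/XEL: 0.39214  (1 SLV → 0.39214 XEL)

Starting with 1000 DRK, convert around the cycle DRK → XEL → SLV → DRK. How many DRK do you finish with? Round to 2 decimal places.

930.07

1000 DRK × 0.93888 = 938.88 XEL
938.88 XEL × 2.4761 = 2324.760768 SLV
2324.760768 SLV × 0.40007 = 930.06704045376 DRK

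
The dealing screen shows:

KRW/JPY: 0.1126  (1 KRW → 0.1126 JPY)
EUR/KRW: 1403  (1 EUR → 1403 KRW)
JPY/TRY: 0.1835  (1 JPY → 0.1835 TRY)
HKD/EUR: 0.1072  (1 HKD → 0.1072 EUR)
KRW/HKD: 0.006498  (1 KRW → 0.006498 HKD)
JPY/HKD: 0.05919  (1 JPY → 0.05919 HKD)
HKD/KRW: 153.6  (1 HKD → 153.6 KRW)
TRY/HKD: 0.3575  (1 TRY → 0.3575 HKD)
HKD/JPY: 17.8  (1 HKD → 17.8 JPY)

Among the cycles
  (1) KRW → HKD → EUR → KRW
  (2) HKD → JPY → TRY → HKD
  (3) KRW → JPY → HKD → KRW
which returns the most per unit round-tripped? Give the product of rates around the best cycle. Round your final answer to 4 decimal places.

(1) 0.006498 × 0.1072 × 1403 = 0.97731
(2) 17.8 × 0.1835 × 0.3575 = 1.16770
(3) 0.1126 × 0.05919 × 153.6 = 1.02371
Highest is cycle (2) at 1.1677 (>1, arbitrage).

1.1677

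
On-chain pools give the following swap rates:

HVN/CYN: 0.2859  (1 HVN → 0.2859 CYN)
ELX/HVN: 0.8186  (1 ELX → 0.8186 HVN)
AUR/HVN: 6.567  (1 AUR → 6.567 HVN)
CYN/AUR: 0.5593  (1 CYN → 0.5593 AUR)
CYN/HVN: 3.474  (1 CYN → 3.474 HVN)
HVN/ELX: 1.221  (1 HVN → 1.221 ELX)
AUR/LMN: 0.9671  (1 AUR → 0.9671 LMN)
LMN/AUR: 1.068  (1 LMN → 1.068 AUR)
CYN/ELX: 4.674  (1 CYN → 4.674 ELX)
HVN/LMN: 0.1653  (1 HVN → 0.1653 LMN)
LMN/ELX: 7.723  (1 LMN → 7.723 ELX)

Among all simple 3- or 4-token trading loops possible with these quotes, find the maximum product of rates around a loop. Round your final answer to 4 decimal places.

AUR→HVN→LMN→AUR: 6.567 × 0.1653 × 1.068 = 1.15934
HVN→CYN→ELX→HVN: 0.2859 × 4.674 × 0.8186 = 1.09389
AUR→HVN→CYN→AUR: 6.567 × 0.2859 × 0.5593 = 1.05009
HVN→LMN→ELX→HVN: 0.1653 × 7.723 × 0.8186 = 1.04503
Maximum is AUR→HVN→LMN→AUR at 1.1593; arbitrage exists.

1.1593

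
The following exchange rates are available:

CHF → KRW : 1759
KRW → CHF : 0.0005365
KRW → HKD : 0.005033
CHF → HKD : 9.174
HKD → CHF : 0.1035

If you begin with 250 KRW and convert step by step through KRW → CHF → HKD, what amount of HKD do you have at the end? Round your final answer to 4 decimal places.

1.2305

250 KRW × 0.0005365 = 0.134125 CHF
0.134125 CHF × 9.174 = 1.23046275 HKD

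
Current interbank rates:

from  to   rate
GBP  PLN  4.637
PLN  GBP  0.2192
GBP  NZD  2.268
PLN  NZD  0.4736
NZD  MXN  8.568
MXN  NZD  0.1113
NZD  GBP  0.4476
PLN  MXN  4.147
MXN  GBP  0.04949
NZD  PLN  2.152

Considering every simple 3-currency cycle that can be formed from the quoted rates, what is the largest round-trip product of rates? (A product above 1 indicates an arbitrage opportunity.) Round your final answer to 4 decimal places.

PLN→GBP→NZD→PLN: 0.2192 × 2.268 × 2.152 = 1.06986
PLN→MXN→NZD→PLN: 4.147 × 0.1113 × 2.152 = 0.99328
PLN→NZD→GBP→PLN: 0.4736 × 0.4476 × 4.637 = 0.98297
GBP→NZD→MXN→GBP: 2.268 × 8.568 × 0.04949 = 0.96170
PLN→MXN→GBP→PLN: 4.147 × 0.04949 × 4.637 = 0.95167
Maximum is PLN→GBP→NZD→PLN at 1.0699; arbitrage exists.

1.0699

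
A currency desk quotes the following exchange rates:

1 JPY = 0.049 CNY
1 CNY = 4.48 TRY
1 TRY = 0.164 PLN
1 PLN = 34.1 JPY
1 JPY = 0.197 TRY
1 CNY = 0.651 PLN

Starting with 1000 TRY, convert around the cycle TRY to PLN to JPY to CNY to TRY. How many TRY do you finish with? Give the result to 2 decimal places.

1227.64

1000 TRY × 0.164 = 164 PLN
164 PLN × 34.1 = 5592.4 JPY
5592.4 JPY × 0.049 = 274.0276 CNY
274.0276 CNY × 4.48 = 1227.643648 TRY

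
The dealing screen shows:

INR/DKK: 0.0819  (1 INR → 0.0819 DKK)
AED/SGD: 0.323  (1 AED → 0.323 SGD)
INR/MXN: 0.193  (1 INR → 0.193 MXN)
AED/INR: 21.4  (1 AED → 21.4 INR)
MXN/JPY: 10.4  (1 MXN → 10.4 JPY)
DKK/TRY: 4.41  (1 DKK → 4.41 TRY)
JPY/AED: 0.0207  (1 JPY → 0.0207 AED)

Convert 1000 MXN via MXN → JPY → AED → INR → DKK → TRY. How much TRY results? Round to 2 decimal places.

1663.95

1000 MXN × 10.4 = 10400 JPY
10400 JPY × 0.0207 = 215.28 AED
215.28 AED × 21.4 = 4606.992 INR
4606.992 INR × 0.0819 = 377.3126448 DKK
377.3126448 DKK × 4.41 = 1663.948763568 TRY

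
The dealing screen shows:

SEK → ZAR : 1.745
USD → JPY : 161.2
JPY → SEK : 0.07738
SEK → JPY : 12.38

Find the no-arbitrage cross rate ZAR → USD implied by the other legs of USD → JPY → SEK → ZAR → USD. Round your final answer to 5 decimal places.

0.04594

Known legs of the cycle: 161.2 × 0.07738 × 1.745 = 21.76652972
For no arbitrage the full-cycle product must be 1, so the missing rate is 1 / 21.76652972 ≈ 0.0459421.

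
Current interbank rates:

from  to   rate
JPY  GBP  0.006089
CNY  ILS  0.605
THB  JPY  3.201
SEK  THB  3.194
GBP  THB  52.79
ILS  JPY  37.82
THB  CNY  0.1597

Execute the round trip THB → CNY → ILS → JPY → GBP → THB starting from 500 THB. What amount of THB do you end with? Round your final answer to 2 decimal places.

500 THB × 0.1597 = 79.85 CNY
79.85 CNY × 0.605 = 48.30925 ILS
48.30925 ILS × 37.82 = 1827.055835 JPY
1827.055835 JPY × 0.006089 = 11.124942979315 GBP
11.124942979315 GBP × 52.79 = 587.28573987803885 THB

587.29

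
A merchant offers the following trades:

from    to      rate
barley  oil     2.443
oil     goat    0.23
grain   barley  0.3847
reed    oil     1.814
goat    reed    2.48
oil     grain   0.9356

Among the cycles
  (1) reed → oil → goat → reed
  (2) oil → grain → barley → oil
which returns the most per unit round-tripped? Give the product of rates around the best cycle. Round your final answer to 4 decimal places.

1.0347

(1) 1.814 × 0.23 × 2.48 = 1.03471
(2) 0.9356 × 0.3847 × 2.443 = 0.87930
Highest is cycle (1) at 1.0347 (>1, arbitrage).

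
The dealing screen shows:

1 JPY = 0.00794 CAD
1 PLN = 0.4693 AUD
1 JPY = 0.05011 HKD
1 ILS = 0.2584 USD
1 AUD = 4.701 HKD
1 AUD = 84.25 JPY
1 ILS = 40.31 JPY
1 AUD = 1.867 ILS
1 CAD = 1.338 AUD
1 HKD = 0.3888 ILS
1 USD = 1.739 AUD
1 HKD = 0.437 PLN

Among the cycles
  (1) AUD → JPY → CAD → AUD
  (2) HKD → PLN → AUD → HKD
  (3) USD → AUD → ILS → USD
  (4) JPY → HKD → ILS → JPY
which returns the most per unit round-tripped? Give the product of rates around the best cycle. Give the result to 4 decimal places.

(1) 84.25 × 0.00794 × 1.338 = 0.89505
(2) 0.437 × 0.4693 × 4.701 = 0.96410
(3) 1.739 × 1.867 × 0.2584 = 0.83895
(4) 0.05011 × 0.3888 × 40.31 = 0.78535
Highest is cycle (2) at 0.9641 (≤1, no arbitrage).

0.9641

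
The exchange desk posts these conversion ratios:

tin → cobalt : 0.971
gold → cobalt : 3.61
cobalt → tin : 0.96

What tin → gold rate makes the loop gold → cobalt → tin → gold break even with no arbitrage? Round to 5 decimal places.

Known legs of the cycle: 3.61 × 0.96 = 3.4656
For no arbitrage the full-cycle product must be 1, so the missing rate is 1 / 3.4656 ≈ 0.2885503.

0.28855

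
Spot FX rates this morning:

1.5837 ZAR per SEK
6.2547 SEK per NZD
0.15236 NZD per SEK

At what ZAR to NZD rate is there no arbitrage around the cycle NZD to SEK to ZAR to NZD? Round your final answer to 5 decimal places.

Known legs of the cycle: 6.2547 × 1.5837 = 9.90556839
For no arbitrage the full-cycle product must be 1, so the missing rate is 1 / 9.90556839 ≈ 0.1009533.

0.10095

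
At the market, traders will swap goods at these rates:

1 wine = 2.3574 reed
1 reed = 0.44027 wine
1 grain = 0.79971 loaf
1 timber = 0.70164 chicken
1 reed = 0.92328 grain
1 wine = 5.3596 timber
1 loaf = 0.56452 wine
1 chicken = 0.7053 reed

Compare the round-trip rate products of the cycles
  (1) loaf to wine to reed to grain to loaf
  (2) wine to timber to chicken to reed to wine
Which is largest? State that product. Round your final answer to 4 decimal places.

(1) 0.56452 × 2.3574 × 0.92328 × 0.79971 = 0.98260
(2) 5.3596 × 0.70164 × 0.7053 × 0.44027 = 1.16772
Highest is cycle (2) at 1.1677 (>1, arbitrage).

1.1677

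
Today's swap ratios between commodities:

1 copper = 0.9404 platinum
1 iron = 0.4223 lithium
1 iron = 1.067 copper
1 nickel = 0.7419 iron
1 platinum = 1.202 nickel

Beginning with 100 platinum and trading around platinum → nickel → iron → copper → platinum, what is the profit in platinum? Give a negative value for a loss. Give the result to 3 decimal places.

100 platinum × 1.202 = 120.2 nickel
120.2 nickel × 0.7419 = 89.17638 iron
89.17638 iron × 1.067 = 95.15119746 copper
95.15119746 copper × 0.9404 = 89.480186091384 platinum
Net change: 89.480186091384 − 100 = -10.519813908616 platinum

-10.520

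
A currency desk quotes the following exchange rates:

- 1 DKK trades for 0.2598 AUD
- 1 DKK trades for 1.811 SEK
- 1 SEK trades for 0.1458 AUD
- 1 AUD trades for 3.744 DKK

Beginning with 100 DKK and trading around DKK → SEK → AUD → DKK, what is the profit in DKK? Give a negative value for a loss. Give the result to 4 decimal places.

-1.1420

100 DKK × 1.811 = 181.1 SEK
181.1 SEK × 0.1458 = 26.40438 AUD
26.40438 AUD × 3.744 = 98.85799872 DKK
Net change: 98.85799872 − 100 = -1.14200128 DKK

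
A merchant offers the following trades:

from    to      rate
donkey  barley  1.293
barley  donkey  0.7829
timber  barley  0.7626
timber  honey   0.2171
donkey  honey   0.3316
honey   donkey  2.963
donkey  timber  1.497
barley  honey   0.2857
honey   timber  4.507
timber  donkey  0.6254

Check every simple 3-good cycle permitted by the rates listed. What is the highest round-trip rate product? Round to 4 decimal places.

honey→donkey→barley→honey: 2.963 × 1.293 × 0.2857 = 1.09456
honey→timber→barley→honey: 4.507 × 0.7626 × 0.2857 = 0.98196
honey→donkey→timber→honey: 2.963 × 1.497 × 0.2171 = 0.96297
honey→timber→donkey→honey: 4.507 × 0.6254 × 0.3316 = 0.93467
barley→donkey→timber→barley: 0.7829 × 1.497 × 0.7626 = 0.89377
Maximum is honey→donkey→barley→honey at 1.0946; arbitrage exists.

1.0946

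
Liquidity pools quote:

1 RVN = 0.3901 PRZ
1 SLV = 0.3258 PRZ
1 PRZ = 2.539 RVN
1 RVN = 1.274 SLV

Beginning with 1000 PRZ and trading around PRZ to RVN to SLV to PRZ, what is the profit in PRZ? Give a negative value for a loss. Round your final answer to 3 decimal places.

53.861

1000 PRZ × 2.539 = 2539 RVN
2539 RVN × 1.274 = 3234.686 SLV
3234.686 SLV × 0.3258 = 1053.8606988 PRZ
Net change: 1053.8606988 − 1000 = 53.8606988 PRZ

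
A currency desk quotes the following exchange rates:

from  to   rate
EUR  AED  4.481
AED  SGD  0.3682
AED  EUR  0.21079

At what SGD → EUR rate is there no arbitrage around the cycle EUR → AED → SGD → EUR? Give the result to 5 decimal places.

0.60610

Known legs of the cycle: 4.481 × 0.3682 = 1.6499042
For no arbitrage the full-cycle product must be 1, so the missing rate is 1 / 1.6499042 ≈ 0.6060958.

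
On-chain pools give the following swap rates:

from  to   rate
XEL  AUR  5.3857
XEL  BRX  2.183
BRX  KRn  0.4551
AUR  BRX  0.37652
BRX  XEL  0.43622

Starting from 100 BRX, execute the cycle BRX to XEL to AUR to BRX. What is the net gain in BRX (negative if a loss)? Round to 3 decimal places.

100 BRX × 0.43622 = 43.622 XEL
43.622 XEL × 5.3857 = 234.9350054 AUR
234.9350054 AUR × 0.37652 = 88.457728233208 BRX
Net change: 88.457728233208 − 100 = -11.542271766792 BRX

-11.542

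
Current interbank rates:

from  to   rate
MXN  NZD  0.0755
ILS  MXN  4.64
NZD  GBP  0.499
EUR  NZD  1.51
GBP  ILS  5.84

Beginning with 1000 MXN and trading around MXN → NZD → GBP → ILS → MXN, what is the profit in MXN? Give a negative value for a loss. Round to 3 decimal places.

1000 MXN × 0.0755 = 75.5 NZD
75.5 NZD × 0.499 = 37.6745 GBP
37.6745 GBP × 5.84 = 220.01908 ILS
220.01908 ILS × 4.64 = 1020.8885312 MXN
Net change: 1020.8885312 − 1000 = 20.8885312 MXN

20.889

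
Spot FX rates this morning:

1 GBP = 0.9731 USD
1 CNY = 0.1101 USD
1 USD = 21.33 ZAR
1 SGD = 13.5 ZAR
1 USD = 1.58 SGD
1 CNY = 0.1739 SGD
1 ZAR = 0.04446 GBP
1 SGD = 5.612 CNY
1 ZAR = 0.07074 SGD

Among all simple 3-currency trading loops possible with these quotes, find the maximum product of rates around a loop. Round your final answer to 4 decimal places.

CNY→USD→SGD→CNY: 0.1101 × 1.58 × 5.612 = 0.97625
ZAR→GBP→USD→ZAR: 0.04446 × 0.9731 × 21.33 = 0.92282
Maximum is CNY→USD→SGD→CNY at 0.9763; no arbitrage — every cycle loses value.

0.9763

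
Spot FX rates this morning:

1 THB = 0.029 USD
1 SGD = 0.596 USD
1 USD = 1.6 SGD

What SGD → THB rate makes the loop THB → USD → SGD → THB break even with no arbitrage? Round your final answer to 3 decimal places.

21.552

Known legs of the cycle: 0.029 × 1.6 = 0.0464
For no arbitrage the full-cycle product must be 1, so the missing rate is 1 / 0.0464 ≈ 21.55172.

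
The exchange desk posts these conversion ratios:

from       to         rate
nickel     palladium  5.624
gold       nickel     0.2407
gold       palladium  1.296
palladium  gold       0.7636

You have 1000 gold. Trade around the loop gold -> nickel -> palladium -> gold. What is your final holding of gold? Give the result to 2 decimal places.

1033.68

1000 gold × 0.2407 = 240.7 nickel
240.7 nickel × 5.624 = 1353.6968 palladium
1353.6968 palladium × 0.7636 = 1033.68287648 gold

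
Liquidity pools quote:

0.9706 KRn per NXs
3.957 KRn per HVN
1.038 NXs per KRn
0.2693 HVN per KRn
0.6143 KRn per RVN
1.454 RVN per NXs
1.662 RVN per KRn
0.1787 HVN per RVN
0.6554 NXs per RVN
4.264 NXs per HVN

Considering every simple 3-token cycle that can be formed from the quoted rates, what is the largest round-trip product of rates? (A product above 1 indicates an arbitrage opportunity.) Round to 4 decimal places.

1.1752

KRn→RVN→HVN→KRn: 1.662 × 0.1787 × 3.957 = 1.17523
KRn→HVN→NXs→KRn: 0.2693 × 4.264 × 0.9706 = 1.11454
RVN→HVN→NXs→RVN: 0.1787 × 4.264 × 1.454 = 1.10791
KRn→RVN→NXs→KRn: 1.662 × 0.6554 × 0.9706 = 1.05725
KRn→NXs→RVN→KRn: 1.038 × 1.454 × 0.6143 = 0.92713
Maximum is KRn→RVN→HVN→KRn at 1.1752; arbitrage exists.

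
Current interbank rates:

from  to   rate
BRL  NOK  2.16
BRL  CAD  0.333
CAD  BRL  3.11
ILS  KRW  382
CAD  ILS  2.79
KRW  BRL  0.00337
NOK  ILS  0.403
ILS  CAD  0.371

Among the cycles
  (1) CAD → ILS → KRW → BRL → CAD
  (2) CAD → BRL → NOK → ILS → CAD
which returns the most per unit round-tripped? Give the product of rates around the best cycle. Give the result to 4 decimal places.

(1) 2.79 × 382 × 0.00337 × 0.333 = 1.19603
(2) 3.11 × 2.16 × 0.403 × 0.371 = 1.00437
Highest is cycle (1) at 1.1960 (>1, arbitrage).

1.1960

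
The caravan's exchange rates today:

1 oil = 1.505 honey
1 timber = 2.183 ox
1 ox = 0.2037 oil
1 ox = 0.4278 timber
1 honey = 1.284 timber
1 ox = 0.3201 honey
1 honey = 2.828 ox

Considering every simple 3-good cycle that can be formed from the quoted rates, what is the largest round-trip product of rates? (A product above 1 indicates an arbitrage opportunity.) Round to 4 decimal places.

timber→ox→honey→timber: 2.183 × 0.3201 × 1.284 = 0.89723
honey→ox→oil→honey: 2.828 × 0.2037 × 1.505 = 0.86698
Maximum is timber→ox→honey→timber at 0.8972; no arbitrage — every cycle loses value.

0.8972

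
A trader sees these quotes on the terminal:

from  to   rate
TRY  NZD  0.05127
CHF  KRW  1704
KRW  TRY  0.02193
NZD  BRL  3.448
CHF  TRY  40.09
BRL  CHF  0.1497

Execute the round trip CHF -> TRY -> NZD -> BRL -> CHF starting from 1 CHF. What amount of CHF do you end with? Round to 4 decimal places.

1 CHF × 40.09 = 40.09 TRY
40.09 TRY × 0.05127 = 2.0554143 NZD
2.0554143 NZD × 3.448 = 7.0870685064 BRL
7.0870685064 BRL × 0.1497 = 1.06093415540808 CHF

1.0609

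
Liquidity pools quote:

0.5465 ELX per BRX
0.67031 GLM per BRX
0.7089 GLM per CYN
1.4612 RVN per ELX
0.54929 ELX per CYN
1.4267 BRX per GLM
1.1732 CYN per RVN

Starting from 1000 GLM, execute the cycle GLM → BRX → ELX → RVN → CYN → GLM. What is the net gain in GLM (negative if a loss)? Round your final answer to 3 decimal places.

-52.478

1000 GLM × 1.4267 = 1426.7 BRX
1426.7 BRX × 0.5465 = 779.69155 ELX
779.69155 ELX × 1.4612 = 1139.28529286 RVN
1139.28529286 RVN × 1.1732 = 1336.609505583352 CYN
1336.609505583352 CYN × 0.7089 = 947.5224785080382328 GLM
Net change: 947.5224785080382328 − 1000 = -52.4775214919617672 GLM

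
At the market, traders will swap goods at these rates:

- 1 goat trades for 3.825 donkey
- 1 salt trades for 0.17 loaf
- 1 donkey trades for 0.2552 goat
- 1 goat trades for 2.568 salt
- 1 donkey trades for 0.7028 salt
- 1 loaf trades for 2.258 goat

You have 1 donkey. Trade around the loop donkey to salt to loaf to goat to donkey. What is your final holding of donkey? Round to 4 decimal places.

1 donkey × 0.7028 = 0.7028 salt
0.7028 salt × 0.17 = 0.119476 loaf
0.119476 loaf × 2.258 = 0.269776808 goat
0.269776808 goat × 3.825 = 1.0318962906 donkey

1.0319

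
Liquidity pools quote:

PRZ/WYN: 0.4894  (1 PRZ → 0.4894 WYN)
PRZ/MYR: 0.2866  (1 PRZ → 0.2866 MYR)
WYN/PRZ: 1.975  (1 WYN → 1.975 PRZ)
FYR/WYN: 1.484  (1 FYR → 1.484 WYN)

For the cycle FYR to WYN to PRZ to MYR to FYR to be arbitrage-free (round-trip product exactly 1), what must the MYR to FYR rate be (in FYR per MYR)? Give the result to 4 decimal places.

Known legs of the cycle: 1.484 × 1.975 × 0.2866 = 0.83999594
For no arbitrage the full-cycle product must be 1, so the missing rate is 1 / 0.83999594 ≈ 1.190482.

1.1905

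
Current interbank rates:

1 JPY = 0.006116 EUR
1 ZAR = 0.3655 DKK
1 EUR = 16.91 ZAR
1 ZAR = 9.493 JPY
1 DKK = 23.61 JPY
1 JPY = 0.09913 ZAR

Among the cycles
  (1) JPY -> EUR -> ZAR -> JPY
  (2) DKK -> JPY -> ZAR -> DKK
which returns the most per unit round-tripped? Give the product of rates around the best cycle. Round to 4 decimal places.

(1) 0.006116 × 16.91 × 9.493 = 0.98178
(2) 23.61 × 0.09913 × 0.3655 = 0.85544
Highest is cycle (1) at 0.9818 (≤1, no arbitrage).

0.9818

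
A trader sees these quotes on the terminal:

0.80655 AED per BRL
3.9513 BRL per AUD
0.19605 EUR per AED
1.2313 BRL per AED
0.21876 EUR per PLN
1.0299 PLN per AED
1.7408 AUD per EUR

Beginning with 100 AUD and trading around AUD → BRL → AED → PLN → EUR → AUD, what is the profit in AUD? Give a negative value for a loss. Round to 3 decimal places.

100 AUD × 3.9513 = 395.13 BRL
395.13 BRL × 0.80655 = 318.6921015 AED
318.6921015 AED × 1.0299 = 328.22099533485 PLN
328.22099533485 PLN × 0.21876 = 71.801624939451786 EUR
71.801624939451786 EUR × 1.7408 = 124.9922686945976690688 AUD
Net change: 124.9922686945976690688 − 100 = 24.9922686945976690688 AUD

24.992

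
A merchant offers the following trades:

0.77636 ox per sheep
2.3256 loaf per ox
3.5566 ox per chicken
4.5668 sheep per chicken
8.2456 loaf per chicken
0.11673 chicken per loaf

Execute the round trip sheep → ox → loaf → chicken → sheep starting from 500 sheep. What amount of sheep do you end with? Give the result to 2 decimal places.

481.24

500 sheep × 0.77636 = 388.18 ox
388.18 ox × 2.3256 = 902.751408 loaf
902.751408 loaf × 0.11673 = 105.37817185584 chicken
105.37817185584 chicken × 4.5668 = 481.241035231250112 sheep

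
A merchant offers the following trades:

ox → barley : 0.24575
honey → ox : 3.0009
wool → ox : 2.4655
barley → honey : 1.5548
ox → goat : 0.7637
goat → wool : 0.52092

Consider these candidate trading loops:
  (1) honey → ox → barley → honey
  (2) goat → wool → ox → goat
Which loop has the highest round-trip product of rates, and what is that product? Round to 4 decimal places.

1.1466

(1) 3.0009 × 0.24575 × 1.5548 = 1.14662
(2) 0.52092 × 2.4655 × 0.7637 = 0.98084
Highest is cycle (1) at 1.1466 (>1, arbitrage).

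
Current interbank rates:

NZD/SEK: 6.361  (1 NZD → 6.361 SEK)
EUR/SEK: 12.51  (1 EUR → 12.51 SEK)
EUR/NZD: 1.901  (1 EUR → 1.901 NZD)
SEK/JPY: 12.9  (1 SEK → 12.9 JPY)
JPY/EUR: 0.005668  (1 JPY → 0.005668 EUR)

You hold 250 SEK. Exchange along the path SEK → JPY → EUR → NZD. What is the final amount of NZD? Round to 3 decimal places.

34.749

250 SEK × 12.9 = 3225 JPY
3225 JPY × 0.005668 = 18.2793 EUR
18.2793 EUR × 1.901 = 34.7489493 NZD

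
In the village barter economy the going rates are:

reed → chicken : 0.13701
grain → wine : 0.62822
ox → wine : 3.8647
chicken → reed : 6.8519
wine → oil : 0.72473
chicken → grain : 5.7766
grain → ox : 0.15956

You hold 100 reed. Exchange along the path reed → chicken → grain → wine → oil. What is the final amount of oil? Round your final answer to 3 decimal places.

36.034

100 reed × 0.13701 = 13.701 chicken
13.701 chicken × 5.7766 = 79.1451966 grain
79.1451966 grain × 0.62822 = 49.720595408052 wine
49.720595408052 wine × 0.72473 = 36.03400711007752596 oil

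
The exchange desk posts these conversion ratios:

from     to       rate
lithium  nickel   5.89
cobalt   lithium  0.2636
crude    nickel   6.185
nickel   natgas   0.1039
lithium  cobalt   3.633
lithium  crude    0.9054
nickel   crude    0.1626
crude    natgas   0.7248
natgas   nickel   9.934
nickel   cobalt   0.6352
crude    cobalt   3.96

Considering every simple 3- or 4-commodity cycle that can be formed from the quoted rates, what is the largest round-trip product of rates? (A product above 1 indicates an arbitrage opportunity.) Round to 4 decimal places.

crude→natgas→nickel→crude: 0.7248 × 9.934 × 0.1626 = 1.17075
crude→cobalt→lithium→nickel→crude: 3.96 × 0.2636 × 5.89 × 0.1626 = 0.99972
lithium→nickel→cobalt→lithium: 5.89 × 0.6352 × 0.2636 = 0.98621
crude→cobalt→lithium→crude: 3.96 × 0.2636 × 0.9054 = 0.94511
crude→nickel→cobalt→lithium→crude: 6.185 × 0.6352 × 0.2636 × 0.9054 = 0.93764
Maximum is crude→natgas→nickel→crude at 1.1707; arbitrage exists.

1.1707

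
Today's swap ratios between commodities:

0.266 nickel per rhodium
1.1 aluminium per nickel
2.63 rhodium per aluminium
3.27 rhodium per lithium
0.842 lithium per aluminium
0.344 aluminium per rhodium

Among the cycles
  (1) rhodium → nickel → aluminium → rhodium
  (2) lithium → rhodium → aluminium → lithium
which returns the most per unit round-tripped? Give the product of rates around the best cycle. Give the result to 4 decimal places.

(1) 0.266 × 1.1 × 2.63 = 0.76954
(2) 3.27 × 0.344 × 0.842 = 0.94715
Highest is cycle (2) at 0.9471 (≤1, no arbitrage).

0.9471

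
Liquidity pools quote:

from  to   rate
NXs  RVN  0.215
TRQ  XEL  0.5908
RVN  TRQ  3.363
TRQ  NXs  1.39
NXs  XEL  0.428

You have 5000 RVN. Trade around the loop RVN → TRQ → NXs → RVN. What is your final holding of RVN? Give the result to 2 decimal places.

5025.16

5000 RVN × 3.363 = 16815 TRQ
16815 TRQ × 1.39 = 23372.85 NXs
23372.85 NXs × 0.215 = 5025.16275 RVN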